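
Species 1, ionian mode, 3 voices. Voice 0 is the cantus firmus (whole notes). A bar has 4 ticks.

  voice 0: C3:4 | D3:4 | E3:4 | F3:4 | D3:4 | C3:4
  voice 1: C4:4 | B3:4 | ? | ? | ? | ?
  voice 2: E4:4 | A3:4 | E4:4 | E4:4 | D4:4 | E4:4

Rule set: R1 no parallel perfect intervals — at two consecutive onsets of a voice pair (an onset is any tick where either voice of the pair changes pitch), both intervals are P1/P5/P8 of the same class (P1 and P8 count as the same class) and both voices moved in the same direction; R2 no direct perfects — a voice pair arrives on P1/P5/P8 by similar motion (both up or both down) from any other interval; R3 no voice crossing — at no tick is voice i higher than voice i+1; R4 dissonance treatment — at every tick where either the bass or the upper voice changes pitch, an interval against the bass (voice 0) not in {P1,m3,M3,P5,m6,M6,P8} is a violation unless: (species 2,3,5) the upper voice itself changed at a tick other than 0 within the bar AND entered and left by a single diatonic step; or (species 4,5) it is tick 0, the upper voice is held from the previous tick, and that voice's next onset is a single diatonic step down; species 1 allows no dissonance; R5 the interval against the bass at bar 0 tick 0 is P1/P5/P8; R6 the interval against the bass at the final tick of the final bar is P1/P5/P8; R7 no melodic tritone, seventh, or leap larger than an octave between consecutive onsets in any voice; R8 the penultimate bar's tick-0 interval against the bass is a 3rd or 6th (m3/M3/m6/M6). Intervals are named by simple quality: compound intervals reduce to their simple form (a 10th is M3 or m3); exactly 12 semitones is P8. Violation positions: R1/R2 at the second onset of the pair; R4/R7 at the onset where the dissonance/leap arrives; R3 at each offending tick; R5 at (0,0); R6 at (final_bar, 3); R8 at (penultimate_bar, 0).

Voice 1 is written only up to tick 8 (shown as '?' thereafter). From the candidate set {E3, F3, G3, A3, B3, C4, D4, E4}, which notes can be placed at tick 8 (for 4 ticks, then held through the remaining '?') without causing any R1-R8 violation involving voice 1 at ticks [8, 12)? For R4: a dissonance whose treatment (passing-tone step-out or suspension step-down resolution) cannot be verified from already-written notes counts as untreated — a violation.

E3: legal
F3: violates R4,R7
G3: legal
A3: violates R4
B3: legal
C4: legal
D4: violates R4
E4: violates R2

{B3, C4, E3, G3}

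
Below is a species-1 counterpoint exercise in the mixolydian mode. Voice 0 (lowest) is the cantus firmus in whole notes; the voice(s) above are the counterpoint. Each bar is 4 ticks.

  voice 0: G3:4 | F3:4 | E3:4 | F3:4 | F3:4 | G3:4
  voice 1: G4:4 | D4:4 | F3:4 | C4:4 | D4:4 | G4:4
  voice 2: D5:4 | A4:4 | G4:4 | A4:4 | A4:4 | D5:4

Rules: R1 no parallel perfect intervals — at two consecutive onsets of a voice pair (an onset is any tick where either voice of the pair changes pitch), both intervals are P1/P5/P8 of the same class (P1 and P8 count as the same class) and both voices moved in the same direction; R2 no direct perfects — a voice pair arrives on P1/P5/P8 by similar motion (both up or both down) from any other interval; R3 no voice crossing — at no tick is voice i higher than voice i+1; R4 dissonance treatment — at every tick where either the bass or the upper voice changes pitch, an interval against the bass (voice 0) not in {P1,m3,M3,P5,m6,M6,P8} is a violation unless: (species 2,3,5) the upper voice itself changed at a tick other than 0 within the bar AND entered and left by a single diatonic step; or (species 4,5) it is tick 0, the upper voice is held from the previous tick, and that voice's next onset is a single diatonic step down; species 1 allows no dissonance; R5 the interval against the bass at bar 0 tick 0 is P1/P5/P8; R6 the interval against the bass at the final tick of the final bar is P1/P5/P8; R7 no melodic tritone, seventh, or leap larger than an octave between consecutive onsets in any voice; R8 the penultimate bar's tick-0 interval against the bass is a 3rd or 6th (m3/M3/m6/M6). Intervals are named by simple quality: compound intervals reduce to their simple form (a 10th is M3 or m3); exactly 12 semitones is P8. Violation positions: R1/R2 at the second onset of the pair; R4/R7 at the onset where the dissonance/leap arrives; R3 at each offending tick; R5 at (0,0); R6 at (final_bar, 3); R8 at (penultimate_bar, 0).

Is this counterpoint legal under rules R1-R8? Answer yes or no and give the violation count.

bar 0: v0=G3 v1=G4 v2=D5 (P5)
bar 1: v0=F3 v1=D4 v2=A4 (M3)
bar 2: v0=E3 v1=F3 v2=G4 (m3)
bar 3: v0=F3 v1=C4 v2=A4 (M3)
bar 4: v0=F3 v1=D4 v2=A4 (M3)
bar 5: v0=G3 v1=G4 v2=D5 (P5)
  R1 @ bar1.0: G4/D5 P5 -> D4/A4 P5 similar
  R4 @ bar2.0: E3/F3 m2 untreated
  R2 @ bar3.0: E3/F3 m2 -> F3/C4 P5 similar
  R1 @ bar5.0: D4/A4 P5 -> G4/D5 P5 similar
  R2 @ bar5.0: F3/D4 M6 -> G3/G4 P8 similar
  R2 @ bar5.0: F3/A4 M3 -> G3/D5 P5 similar

No (6 violations)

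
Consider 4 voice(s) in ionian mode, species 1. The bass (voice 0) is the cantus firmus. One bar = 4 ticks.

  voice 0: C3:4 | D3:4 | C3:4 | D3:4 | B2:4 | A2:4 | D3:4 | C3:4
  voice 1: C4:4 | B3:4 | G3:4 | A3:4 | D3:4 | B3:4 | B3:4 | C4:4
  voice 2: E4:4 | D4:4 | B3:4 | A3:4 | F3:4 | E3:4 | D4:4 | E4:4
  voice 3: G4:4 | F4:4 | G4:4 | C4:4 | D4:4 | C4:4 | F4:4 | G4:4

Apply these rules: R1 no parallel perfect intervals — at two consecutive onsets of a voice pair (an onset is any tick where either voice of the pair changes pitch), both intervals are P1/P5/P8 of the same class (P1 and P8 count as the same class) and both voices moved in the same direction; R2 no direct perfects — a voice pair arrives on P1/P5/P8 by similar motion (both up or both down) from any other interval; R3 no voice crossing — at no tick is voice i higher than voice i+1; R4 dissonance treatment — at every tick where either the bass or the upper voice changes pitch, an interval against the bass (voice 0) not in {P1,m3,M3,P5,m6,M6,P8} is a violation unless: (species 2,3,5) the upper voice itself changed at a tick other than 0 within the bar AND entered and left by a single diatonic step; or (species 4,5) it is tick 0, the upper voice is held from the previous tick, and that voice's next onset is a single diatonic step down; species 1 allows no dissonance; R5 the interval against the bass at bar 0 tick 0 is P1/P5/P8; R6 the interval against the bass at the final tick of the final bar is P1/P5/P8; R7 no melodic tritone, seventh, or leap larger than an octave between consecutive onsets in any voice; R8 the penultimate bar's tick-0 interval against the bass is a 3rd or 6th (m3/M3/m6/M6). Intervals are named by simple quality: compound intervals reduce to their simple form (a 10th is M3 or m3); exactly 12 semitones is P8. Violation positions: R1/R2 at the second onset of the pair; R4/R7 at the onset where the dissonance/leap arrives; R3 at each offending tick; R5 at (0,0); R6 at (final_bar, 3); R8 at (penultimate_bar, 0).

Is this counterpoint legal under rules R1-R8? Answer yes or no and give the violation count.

bar 0: v0=C3 v1=C4 v2=E4 v3=G4 (P5)
bar 1: v0=D3 v1=B3 v2=D4 v3=F4 (m3)
bar 2: v0=C3 v1=G3 v2=B3 v3=G4 (P5)
bar 3: v0=D3 v1=A3 v2=A3 v3=C4 (m7)
bar 4: v0=B2 v1=D3 v2=F3 v3=D4 (m3)
bar 5: v0=A2 v1=B3 v2=E3 v3=C4 (m3)
bar 6: v0=D3 v1=B3 v2=D4 v3=F4 (m3)
bar 7: v0=C3 v1=C4 v2=E4 v3=G4 (P5)
  R5 @ bar0.0: opens on M3
  R2 @ bar2.0: D3/B3 M6 -> C3/G3 P5 similar
  R4 @ bar2.0: C3/B3 M7 untreated
  R1 @ bar3.0: C3/G3 P5 -> D3/A3 P5 similar
  R4 @ bar3.0: D3/C4 m7 untreated
  R4 @ bar4.0: B2/F3 TT untreated
  R2 @ bar5.0: B2/F3 TT -> A2/E3 P5 similar
  R3 @ bar5.0: B3 above E3
  R4 @ bar5.0: A2/B3 M2 untreated
  R3 @ bar5.1: B3 above E3
  R3 @ bar5.2: B3 above E3
  R3 @ bar5.3: B3 above E3
  R2 @ bar6.0: A2/E3 P5 -> D3/D4 P8 similar
  R7 @ bar6.0: E3->D4 leap 10st
  R8 @ bar6.0: penult P8 not 3rd/6th
  R2 @ bar7.0: B3/F4 TT -> C4/G4 P5 similar
  R6 @ bar7.3: closes on M3

No (17 violations)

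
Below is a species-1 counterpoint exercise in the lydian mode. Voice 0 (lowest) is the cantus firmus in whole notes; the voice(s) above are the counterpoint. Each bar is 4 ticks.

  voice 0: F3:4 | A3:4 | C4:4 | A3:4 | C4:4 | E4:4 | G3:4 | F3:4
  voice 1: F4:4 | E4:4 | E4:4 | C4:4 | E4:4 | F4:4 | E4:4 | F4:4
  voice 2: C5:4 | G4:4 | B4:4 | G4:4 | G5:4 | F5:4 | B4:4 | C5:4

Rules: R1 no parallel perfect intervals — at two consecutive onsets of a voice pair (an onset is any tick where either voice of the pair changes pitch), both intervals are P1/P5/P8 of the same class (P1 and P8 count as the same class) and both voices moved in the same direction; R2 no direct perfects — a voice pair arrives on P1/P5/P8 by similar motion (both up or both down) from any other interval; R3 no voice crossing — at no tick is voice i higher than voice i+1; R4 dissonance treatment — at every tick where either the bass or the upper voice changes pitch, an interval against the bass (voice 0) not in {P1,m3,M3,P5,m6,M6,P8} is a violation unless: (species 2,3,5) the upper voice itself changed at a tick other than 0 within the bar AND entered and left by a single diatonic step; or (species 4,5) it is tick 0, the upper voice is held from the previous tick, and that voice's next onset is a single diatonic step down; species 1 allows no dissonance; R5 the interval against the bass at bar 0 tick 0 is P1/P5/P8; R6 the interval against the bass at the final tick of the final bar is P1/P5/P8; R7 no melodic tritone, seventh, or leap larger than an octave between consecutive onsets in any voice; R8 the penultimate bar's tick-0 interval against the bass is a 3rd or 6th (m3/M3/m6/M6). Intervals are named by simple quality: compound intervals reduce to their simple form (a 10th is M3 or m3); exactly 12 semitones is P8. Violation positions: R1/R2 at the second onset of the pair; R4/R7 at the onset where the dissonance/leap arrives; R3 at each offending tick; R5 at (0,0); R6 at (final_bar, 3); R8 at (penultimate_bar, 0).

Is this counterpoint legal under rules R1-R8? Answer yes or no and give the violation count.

bar 0: v0=F3 v1=F4 v2=C5 (P5)
bar 1: v0=A3 v1=E4 v2=G4 (m7)
bar 2: v0=C4 v1=E4 v2=B4 (M7)
bar 3: v0=A3 v1=C4 v2=G4 (m7)
bar 4: v0=C4 v1=E4 v2=G5 (P5)
bar 5: v0=E4 v1=F4 v2=F5 (m2)
bar 6: v0=G3 v1=E4 v2=B4 (M3)
bar 7: v0=F3 v1=F4 v2=C5 (P5)
  R4 @ bar1.0: A3/G4 m7 untreated
  R4 @ bar2.0: C4/B4 M7 untreated
  R1 @ bar3.0: E4/B4 P5 -> C4/G4 P5 similar
  R4 @ bar3.0: A3/G4 m7 untreated
  R2 @ bar4.0: A3/G4 m7 -> C4/G5 P5 similar
  R4 @ bar5.0: E4/F4 m2 untreated
  R4 @ bar5.0: E4/F5 m2 untreated
  R2 @ bar6.0: F4/F5 P8 -> E4/B4 P5 similar
  R7 @ bar6.0: F5->B4 leap 6st
  R1 @ bar7.0: E4/B4 P5 -> F4/C5 P5 similar

No (10 violations)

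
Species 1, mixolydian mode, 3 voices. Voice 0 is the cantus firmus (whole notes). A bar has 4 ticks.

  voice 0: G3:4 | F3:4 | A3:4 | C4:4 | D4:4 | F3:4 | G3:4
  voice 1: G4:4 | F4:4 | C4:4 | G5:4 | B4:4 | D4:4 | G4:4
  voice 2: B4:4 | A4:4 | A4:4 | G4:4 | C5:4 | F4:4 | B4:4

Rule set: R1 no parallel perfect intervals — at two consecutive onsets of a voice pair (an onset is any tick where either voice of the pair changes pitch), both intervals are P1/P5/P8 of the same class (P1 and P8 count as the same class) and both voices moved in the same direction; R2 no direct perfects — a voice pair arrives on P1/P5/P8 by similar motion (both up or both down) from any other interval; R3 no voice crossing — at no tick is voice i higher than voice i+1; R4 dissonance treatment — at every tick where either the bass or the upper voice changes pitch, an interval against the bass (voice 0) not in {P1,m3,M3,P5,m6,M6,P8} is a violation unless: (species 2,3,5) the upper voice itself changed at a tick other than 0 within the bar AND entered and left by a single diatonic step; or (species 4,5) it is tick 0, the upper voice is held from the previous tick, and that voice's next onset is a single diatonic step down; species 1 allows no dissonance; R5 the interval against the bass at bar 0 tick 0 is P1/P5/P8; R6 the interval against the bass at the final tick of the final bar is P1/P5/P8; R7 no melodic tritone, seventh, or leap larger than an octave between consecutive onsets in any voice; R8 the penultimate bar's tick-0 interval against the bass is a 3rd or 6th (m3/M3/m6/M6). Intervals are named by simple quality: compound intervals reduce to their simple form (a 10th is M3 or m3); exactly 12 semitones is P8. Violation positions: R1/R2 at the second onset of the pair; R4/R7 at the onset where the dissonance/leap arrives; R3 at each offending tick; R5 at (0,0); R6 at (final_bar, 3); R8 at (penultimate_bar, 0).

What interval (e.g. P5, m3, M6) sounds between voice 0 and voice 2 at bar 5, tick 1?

voice 0=F3 voice 2=F4 -> P8

P8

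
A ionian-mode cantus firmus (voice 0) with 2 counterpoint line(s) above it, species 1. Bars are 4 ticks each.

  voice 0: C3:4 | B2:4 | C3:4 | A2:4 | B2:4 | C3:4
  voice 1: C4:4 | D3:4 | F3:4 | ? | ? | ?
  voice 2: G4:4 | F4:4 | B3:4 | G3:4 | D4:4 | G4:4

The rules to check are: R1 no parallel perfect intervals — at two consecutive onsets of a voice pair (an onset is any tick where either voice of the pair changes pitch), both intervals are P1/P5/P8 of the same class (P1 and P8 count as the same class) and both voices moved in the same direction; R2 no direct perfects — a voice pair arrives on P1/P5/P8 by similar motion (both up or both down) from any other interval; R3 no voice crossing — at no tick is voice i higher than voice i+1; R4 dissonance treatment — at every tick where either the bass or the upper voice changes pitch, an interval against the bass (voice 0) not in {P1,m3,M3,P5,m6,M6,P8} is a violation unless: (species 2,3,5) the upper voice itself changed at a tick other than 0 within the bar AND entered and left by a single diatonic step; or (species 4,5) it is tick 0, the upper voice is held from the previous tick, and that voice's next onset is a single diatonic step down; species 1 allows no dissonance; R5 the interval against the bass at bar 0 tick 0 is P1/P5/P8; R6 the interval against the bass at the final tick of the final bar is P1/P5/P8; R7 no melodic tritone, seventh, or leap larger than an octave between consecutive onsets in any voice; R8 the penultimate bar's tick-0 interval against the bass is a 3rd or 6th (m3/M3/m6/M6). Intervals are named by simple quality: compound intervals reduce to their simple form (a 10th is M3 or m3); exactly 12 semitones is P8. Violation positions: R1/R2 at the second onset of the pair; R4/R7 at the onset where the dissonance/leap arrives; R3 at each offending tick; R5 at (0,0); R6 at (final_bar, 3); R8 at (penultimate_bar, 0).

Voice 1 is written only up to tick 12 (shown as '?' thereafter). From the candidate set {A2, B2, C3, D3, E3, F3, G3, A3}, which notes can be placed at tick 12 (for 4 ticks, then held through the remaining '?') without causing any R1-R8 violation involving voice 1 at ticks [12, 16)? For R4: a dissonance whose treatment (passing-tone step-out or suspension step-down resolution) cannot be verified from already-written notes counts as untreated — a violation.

A2: violates R2
B2: violates R4,R7
C3: violates R2
D3: violates R4
E3: violates R2
F3: legal
G3: violates R4
A3: violates R3

{F3}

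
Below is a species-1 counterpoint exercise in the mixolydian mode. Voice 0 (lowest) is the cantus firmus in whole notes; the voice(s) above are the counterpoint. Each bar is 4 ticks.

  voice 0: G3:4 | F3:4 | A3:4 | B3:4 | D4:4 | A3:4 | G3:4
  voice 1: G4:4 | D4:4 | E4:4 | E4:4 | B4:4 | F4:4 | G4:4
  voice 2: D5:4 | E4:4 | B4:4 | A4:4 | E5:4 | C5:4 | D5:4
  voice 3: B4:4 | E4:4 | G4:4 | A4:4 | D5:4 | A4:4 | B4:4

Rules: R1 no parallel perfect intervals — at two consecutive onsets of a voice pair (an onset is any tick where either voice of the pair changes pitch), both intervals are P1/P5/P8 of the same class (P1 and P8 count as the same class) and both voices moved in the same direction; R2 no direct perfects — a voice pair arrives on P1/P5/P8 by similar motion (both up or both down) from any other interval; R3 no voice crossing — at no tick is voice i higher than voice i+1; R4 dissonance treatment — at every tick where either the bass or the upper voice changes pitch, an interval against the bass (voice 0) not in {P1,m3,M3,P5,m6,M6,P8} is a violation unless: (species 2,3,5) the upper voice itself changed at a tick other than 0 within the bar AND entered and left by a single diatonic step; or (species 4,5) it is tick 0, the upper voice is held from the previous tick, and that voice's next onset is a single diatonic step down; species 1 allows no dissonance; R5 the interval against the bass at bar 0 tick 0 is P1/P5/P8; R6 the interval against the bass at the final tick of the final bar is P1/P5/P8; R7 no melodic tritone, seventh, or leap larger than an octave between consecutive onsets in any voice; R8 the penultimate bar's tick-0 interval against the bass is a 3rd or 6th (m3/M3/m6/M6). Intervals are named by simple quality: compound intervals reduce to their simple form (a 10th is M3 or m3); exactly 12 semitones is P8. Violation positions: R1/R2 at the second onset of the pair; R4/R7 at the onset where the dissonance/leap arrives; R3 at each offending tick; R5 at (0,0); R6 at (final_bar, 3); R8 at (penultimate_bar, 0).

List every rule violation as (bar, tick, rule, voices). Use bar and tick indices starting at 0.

(0, 0, R3, (2, 3))
(0, 0, R5, (0, 3))
(0, 1, R3, (2, 3))
(0, 2, R3, (2, 3))
(0, 3, R3, (2, 3))
(1, 0, R2, (2, 3))
(1, 0, R4, (0, 2))
(1, 0, R4, (0, 3))
(1, 0, R7, (2,))
(2, 0, R2, (0, 1))
(2, 0, R2, (1, 2))
(2, 0, R3, (2, 3))
(2, 0, R4, (0, 2))
(2, 0, R4, (0, 3))
(2, 1, R3, (2, 3))
(2, 2, R3, (2, 3))
(2, 3, R3, (2, 3))
(3, 0, R4, (0, 1))
(3, 0, R4, (0, 2))
(3, 0, R4, (0, 3))
(4, 0, R2, (0, 3))
(4, 0, R3, (2, 3))
(4, 0, R4, (0, 2))
(4, 1, R3, (2, 3))
(4, 2, R3, (2, 3))
(4, 3, R3, (2, 3))
(5, 0, R1, (0, 3))
(5, 0, R2, (1, 2))
(5, 0, R3, (2, 3))
(5, 0, R7, (1,))
(5, 0, R8, (0, 3))
(5, 1, R3, (2, 3))
(5, 2, R3, (2, 3))
(5, 3, R3, (2, 3))
(6, 0, R1, (1, 2))
(6, 0, R3, (2, 3))
(6, 1, R3, (2, 3))
(6, 2, R3, (2, 3))
(6, 3, R3, (2, 3))
(6, 3, R6, (0, 3))

bar 0: v0=G3 v1=G4 v2=D5 v3=B4 downbeat M3
bar 1: v0=F3 v1=D4 v2=E4 v3=E4 downbeat M7
bar 2: v0=A3 v1=E4 v2=B4 v3=G4 downbeat m7
bar 3: v0=B3 v1=E4 v2=A4 v3=A4 downbeat m7
bar 4: v0=D4 v1=B4 v2=E5 v3=D5 downbeat P8
bar 5: v0=A3 v1=F4 v2=C5 v3=A4 downbeat P8
bar 6: v0=G3 v1=G4 v2=D5 v3=B4 downbeat M3
  -> R3 @ bar 0 tick 0 v(2, 3): D5 above B4
  -> R5 @ bar 0 tick 0 v(0, 3): opens on M3
  -> R3 @ bar 0 tick 1 v(2, 3): D5 above B4
  -> R3 @ bar 0 tick 2 v(2, 3): D5 above B4
  -> R3 @ bar 0 tick 3 v(2, 3): D5 above B4
  -> R2 @ bar 1 tick 0 v(2, 3): D5/B4 m3 -> E4/E4 P1 similar
  -> R4 @ bar 1 tick 0 v(0, 2): F3/E4 M7 untreated
  -> R4 @ bar 1 tick 0 v(0, 3): F3/E4 M7 untreated
  -> R7 @ bar 1 tick 0 v(2,): D5->E4 leap 10st
  -> R2 @ bar 2 tick 0 v(0, 1): F3/D4 M6 -> A3/E4 P5 similar
  -> R2 @ bar 2 tick 0 v(1, 2): D4/E4 M2 -> E4/B4 P5 similar
  -> R3 @ bar 2 tick 0 v(2, 3): B4 above G4
  -> R4 @ bar 2 tick 0 v(0, 2): A3/B4 M2 untreated
  -> R4 @ bar 2 tick 0 v(0, 3): A3/G4 m7 untreated
  -> R3 @ bar 2 tick 1 v(2, 3): B4 above G4
  -> R3 @ bar 2 tick 2 v(2, 3): B4 above G4
  -> R3 @ bar 2 tick 3 v(2, 3): B4 above G4
  -> R4 @ bar 3 tick 0 v(0, 1): B3/E4 P4 untreated
  -> R4 @ bar 3 tick 0 v(0, 2): B3/A4 m7 untreated
  -> R4 @ bar 3 tick 0 v(0, 3): B3/A4 m7 untreated
  -> R2 @ bar 4 tick 0 v(0, 3): B3/A4 m7 -> D4/D5 P8 similar
  -> R3 @ bar 4 tick 0 v(2, 3): E5 above D5
  -> R4 @ bar 4 tick 0 v(0, 2): D4/E5 M2 untreated
  -> R3 @ bar 4 tick 1 v(2, 3): E5 above D5
  -> R3 @ bar 4 tick 2 v(2, 3): E5 above D5
  -> R3 @ bar 4 tick 3 v(2, 3): E5 above D5
  -> R1 @ bar 5 tick 0 v(0, 3): D4/D5 P8 -> A3/A4 P8 similar
  -> R2 @ bar 5 tick 0 v(1, 2): B4/E5 P4 -> F4/C5 P5 similar
  -> R3 @ bar 5 tick 0 v(2, 3): C5 above A4
  -> R7 @ bar 5 tick 0 v(1,): B4->F4 leap 6st
  -> R8 @ bar 5 tick 0 v(0, 3): penult P8 not 3rd/6th
  -> R3 @ bar 5 tick 1 v(2, 3): C5 above A4
  -> R3 @ bar 5 tick 2 v(2, 3): C5 above A4
  -> R3 @ bar 5 tick 3 v(2, 3): C5 above A4
  -> R1 @ bar 6 tick 0 v(1, 2): F4/C5 P5 -> G4/D5 P5 similar
  -> R3 @ bar 6 tick 0 v(2, 3): D5 above B4
  -> R3 @ bar 6 tick 1 v(2, 3): D5 above B4
  -> R3 @ bar 6 tick 2 v(2, 3): D5 above B4
  -> R3 @ bar 6 tick 3 v(2, 3): D5 above B4
  -> R6 @ bar 6 tick 3 v(0, 3): closes on M3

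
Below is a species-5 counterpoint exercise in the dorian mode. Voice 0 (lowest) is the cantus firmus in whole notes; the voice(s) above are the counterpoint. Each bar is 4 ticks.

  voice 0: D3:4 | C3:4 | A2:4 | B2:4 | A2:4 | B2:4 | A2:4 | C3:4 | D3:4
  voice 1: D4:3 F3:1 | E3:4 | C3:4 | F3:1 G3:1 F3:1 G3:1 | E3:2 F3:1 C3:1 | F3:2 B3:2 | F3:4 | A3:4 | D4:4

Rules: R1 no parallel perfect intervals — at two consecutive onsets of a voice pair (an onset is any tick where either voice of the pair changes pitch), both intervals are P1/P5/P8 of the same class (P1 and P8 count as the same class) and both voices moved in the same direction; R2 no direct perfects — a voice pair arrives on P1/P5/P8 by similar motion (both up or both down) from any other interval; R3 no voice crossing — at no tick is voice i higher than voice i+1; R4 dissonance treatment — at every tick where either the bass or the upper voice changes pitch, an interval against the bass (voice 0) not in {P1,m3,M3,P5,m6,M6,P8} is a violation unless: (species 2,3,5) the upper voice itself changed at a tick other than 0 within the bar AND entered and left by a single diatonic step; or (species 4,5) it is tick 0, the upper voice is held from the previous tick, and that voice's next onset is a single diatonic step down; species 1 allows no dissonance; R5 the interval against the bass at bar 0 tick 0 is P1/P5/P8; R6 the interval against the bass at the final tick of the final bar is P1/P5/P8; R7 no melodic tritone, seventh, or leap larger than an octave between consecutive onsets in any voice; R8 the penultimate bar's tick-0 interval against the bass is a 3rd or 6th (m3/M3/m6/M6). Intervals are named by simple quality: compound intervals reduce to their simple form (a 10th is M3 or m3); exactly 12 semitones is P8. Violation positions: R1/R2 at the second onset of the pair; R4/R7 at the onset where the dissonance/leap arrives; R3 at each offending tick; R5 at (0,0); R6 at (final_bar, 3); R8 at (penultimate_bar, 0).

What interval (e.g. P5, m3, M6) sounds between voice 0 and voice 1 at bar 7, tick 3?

M6

voice 0=C3 voice 1=A3 -> M6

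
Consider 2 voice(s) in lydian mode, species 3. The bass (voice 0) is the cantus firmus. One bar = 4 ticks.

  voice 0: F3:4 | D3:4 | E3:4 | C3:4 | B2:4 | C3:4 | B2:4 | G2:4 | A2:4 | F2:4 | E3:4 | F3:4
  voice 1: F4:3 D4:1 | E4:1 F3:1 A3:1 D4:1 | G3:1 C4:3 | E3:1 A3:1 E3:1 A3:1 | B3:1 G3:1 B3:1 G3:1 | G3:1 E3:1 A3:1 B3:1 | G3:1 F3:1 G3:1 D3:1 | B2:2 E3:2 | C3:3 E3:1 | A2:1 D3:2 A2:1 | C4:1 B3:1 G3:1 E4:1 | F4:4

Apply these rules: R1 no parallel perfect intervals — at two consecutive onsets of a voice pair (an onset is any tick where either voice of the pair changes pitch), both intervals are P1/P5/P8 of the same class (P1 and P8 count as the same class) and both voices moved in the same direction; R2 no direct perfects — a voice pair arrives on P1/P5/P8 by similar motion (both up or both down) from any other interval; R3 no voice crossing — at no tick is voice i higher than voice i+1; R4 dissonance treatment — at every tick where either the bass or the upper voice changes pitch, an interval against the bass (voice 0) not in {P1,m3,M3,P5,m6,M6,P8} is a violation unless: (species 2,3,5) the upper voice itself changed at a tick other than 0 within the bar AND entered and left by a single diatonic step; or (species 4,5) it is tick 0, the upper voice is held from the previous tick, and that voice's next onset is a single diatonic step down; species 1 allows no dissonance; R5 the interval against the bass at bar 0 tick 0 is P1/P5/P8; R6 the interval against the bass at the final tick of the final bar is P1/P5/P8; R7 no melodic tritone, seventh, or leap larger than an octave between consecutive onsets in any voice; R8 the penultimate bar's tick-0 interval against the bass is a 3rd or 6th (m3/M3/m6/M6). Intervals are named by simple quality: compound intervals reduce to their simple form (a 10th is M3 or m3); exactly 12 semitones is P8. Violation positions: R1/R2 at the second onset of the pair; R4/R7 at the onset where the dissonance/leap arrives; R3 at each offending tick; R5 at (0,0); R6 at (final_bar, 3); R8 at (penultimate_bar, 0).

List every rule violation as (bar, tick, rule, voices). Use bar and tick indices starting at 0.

bar 0: v0=F3 v1=F4 downbeat P8
bar 1: v0=D3 v1=E4 downbeat M2
bar 2: v0=E3 v1=G3 downbeat m3
bar 3: v0=C3 v1=E3 downbeat M3
bar 4: v0=B2 v1=B3 downbeat P8
bar 5: v0=C3 v1=G3 downbeat P5
bar 6: v0=B2 v1=G3 downbeat m6
bar 7: v0=G2 v1=B2 downbeat M3
bar 8: v0=A2 v1=C3 downbeat m3
bar 9: v0=F2 v1=A2 downbeat M3
bar 10: v0=E3 v1=C4 downbeat m6
bar 11: v0=F3 v1=F4 downbeat P8
  -> R4 @ bar 1 tick 0 v(0, 1): D3/E4 M2 untreated
  -> R7 @ bar 1 tick 1 v(1,): E4->F3 leap 11st
  -> R4 @ bar 5 tick 3 v(0, 1): C3/B3 M7 untreated
  -> R7 @ bar 10 tick 0 v(0,): F2->E3 leap 11st
  -> R7 @ bar 10 tick 0 v(1,): A2->C4 leap 15st
  -> R1 @ bar 11 tick 0 v(0, 1): E3/E4 P8 -> F3/F4 P8 similar

(1, 0, R4, (0, 1))
(1, 1, R7, (1,))
(5, 3, R4, (0, 1))
(10, 0, R7, (0,))
(10, 0, R7, (1,))
(11, 0, R1, (0, 1))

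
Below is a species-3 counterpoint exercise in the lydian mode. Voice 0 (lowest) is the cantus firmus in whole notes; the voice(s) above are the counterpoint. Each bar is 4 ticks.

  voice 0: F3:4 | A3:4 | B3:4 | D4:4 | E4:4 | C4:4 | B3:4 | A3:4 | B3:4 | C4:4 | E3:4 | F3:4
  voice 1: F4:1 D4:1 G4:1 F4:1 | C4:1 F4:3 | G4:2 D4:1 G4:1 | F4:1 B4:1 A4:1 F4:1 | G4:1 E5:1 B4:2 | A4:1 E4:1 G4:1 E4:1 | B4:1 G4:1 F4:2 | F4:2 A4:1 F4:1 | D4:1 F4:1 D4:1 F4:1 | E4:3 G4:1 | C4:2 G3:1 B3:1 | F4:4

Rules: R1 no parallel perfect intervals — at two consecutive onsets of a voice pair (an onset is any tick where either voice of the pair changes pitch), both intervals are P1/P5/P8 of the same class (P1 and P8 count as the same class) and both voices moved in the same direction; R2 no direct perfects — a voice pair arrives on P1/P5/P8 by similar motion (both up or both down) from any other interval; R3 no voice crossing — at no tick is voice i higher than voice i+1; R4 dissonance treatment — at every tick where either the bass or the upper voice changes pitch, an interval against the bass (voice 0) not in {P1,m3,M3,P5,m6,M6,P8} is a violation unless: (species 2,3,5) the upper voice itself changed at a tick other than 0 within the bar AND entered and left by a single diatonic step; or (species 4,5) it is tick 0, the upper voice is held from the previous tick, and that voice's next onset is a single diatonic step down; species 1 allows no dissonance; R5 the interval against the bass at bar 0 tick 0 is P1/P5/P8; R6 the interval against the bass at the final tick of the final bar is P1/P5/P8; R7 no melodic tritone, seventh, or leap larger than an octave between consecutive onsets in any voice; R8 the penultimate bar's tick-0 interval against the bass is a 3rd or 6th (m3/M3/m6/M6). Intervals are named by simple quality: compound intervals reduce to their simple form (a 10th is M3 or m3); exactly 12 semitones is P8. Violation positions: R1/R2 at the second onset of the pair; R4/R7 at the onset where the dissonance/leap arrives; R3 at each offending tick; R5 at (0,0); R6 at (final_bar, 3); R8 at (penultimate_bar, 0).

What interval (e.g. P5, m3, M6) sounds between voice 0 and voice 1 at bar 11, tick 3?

P8

voice 0=F3 voice 1=F4 -> P8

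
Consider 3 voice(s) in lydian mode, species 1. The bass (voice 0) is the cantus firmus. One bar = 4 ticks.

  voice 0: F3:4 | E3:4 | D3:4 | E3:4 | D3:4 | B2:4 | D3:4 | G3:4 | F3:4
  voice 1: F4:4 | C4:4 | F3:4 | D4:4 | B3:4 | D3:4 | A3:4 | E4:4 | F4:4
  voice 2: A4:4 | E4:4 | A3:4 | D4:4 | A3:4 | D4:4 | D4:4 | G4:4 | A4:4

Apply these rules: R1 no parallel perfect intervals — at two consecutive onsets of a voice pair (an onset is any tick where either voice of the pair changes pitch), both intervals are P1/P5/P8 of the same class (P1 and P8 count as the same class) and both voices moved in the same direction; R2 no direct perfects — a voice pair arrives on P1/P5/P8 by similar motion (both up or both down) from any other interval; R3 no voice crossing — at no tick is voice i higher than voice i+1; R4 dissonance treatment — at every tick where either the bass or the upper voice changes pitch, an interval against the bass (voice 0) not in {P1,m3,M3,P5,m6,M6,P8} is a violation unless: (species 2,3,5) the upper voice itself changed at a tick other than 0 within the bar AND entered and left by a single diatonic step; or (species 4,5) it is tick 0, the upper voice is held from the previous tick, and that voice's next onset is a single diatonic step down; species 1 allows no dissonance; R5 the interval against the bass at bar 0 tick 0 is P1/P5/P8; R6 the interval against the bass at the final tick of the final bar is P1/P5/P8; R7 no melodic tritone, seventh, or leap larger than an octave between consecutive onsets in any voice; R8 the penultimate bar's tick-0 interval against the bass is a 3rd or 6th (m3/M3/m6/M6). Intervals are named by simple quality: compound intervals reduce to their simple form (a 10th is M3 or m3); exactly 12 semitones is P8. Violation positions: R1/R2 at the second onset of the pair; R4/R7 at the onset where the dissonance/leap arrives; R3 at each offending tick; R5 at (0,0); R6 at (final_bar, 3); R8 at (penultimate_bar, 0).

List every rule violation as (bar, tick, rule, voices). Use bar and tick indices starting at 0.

(0, 0, R5, (0, 2))
(1, 0, R2, (0, 2))
(2, 0, R2, (0, 2))
(3, 0, R2, (1, 2))
(3, 0, R4, (0, 1))
(3, 0, R4, (0, 2))
(4, 0, R2, (0, 2))
(4, 0, R3, (1, 2))
(4, 1, R3, (1, 2))
(4, 2, R3, (1, 2))
(4, 3, R3, (1, 2))
(6, 0, R2, (0, 1))
(7, 0, R1, (0, 2))
(7, 0, R8, (0, 2))
(8, 3, R6, (0, 2))

bar 0: v0=F3 v1=F4 v2=A4 downbeat M3
bar 1: v0=E3 v1=C4 v2=E4 downbeat P8
bar 2: v0=D3 v1=F3 v2=A3 downbeat P5
bar 3: v0=E3 v1=D4 v2=D4 downbeat m7
bar 4: v0=D3 v1=B3 v2=A3 downbeat P5
bar 5: v0=B2 v1=D3 v2=D4 downbeat m3
bar 6: v0=D3 v1=A3 v2=D4 downbeat P8
bar 7: v0=G3 v1=E4 v2=G4 downbeat P8
bar 8: v0=F3 v1=F4 v2=A4 downbeat M3
  -> R5 @ bar 0 tick 0 v(0, 2): opens on M3
  -> R2 @ bar 1 tick 0 v(0, 2): F3/A4 M3 -> E3/E4 P8 similar
  -> R2 @ bar 2 tick 0 v(0, 2): E3/E4 P8 -> D3/A3 P5 similar
  -> R2 @ bar 3 tick 0 v(1, 2): F3/A3 M3 -> D4/D4 P1 similar
  -> R4 @ bar 3 tick 0 v(0, 1): E3/D4 m7 untreated
  -> R4 @ bar 3 tick 0 v(0, 2): E3/D4 m7 untreated
  -> R2 @ bar 4 tick 0 v(0, 2): E3/D4 m7 -> D3/A3 P5 similar
  -> R3 @ bar 4 tick 0 v(1, 2): B3 above A3
  -> R3 @ bar 4 tick 1 v(1, 2): B3 above A3
  -> R3 @ bar 4 tick 2 v(1, 2): B3 above A3
  -> R3 @ bar 4 tick 3 v(1, 2): B3 above A3
  -> R2 @ bar 6 tick 0 v(0, 1): B2/D3 m3 -> D3/A3 P5 similar
  -> R1 @ bar 7 tick 0 v(0, 2): D3/D4 P8 -> G3/G4 P8 similar
  -> R8 @ bar 7 tick 0 v(0, 2): penult P8 not 3rd/6th
  -> R6 @ bar 8 tick 3 v(0, 2): closes on M3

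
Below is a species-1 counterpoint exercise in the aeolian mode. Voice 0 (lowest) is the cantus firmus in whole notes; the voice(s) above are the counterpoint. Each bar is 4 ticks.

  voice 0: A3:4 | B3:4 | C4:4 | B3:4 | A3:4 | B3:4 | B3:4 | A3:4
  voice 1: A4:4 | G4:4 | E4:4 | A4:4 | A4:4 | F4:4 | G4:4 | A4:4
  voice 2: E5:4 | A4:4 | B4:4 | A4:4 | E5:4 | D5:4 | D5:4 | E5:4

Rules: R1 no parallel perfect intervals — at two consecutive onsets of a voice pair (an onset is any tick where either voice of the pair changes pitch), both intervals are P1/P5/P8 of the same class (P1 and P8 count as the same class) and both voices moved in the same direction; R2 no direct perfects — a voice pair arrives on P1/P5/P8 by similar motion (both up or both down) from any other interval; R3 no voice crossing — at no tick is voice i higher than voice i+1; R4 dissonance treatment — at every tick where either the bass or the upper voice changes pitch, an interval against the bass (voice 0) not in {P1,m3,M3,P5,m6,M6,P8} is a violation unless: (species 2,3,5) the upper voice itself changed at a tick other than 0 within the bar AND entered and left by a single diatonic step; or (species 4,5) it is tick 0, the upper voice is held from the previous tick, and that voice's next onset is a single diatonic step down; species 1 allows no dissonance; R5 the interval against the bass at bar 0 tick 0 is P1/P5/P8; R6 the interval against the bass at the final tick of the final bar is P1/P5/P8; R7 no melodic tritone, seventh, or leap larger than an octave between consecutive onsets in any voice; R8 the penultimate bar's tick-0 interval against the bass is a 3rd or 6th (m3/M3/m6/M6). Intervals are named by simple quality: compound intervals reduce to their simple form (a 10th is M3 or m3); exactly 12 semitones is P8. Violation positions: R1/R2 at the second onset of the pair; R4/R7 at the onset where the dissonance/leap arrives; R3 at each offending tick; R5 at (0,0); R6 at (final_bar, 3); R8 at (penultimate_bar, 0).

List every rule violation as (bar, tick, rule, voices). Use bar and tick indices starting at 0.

(1, 0, R4, (0, 2))
(2, 0, R4, (0, 2))
(3, 0, R4, (0, 1))
(3, 0, R4, (0, 2))
(5, 0, R4, (0, 1))
(7, 0, R1, (1, 2))

bar 0: v0=A3 v1=A4 v2=E5 downbeat P5
bar 1: v0=B3 v1=G4 v2=A4 downbeat m7
bar 2: v0=C4 v1=E4 v2=B4 downbeat M7
bar 3: v0=B3 v1=A4 v2=A4 downbeat m7
bar 4: v0=A3 v1=A4 v2=E5 downbeat P5
bar 5: v0=B3 v1=F4 v2=D5 downbeat m3
bar 6: v0=B3 v1=G4 v2=D5 downbeat m3
bar 7: v0=A3 v1=A4 v2=E5 downbeat P5
  -> R4 @ bar 1 tick 0 v(0, 2): B3/A4 m7 untreated
  -> R4 @ bar 2 tick 0 v(0, 2): C4/B4 M7 untreated
  -> R4 @ bar 3 tick 0 v(0, 1): B3/A4 m7 untreated
  -> R4 @ bar 3 tick 0 v(0, 2): B3/A4 m7 untreated
  -> R4 @ bar 5 tick 0 v(0, 1): B3/F4 TT untreated
  -> R1 @ bar 7 tick 0 v(1, 2): G4/D5 P5 -> A4/E5 P5 similar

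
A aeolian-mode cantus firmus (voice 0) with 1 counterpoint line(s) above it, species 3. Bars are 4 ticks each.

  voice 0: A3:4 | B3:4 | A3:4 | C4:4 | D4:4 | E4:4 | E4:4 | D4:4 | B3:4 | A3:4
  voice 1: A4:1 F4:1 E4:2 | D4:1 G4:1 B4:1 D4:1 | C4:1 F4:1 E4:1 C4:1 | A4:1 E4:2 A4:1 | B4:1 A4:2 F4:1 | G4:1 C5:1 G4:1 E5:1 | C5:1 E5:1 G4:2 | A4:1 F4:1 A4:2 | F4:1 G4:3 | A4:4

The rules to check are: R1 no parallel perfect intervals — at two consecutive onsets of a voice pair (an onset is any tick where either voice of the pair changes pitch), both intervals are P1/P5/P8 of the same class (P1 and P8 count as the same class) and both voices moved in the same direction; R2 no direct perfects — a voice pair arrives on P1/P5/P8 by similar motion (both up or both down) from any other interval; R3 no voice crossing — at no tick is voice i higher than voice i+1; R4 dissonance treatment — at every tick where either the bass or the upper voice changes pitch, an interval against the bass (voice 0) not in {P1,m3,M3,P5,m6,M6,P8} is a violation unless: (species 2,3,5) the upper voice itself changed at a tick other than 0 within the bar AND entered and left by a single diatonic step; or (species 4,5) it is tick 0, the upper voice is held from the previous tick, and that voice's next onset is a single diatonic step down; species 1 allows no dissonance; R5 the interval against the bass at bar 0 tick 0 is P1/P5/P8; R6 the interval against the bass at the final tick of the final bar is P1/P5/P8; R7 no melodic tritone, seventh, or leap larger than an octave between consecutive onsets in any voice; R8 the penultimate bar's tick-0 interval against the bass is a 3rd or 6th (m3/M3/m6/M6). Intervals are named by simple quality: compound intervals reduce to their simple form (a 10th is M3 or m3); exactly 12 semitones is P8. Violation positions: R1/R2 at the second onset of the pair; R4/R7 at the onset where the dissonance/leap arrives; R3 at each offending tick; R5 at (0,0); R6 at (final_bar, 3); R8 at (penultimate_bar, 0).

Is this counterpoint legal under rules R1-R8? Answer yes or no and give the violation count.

bar 0: v0=A3 v1=A4 (P8)
bar 1: v0=B3 v1=D4 (m3)
bar 2: v0=A3 v1=C4 (m3)
bar 3: v0=C4 v1=A4 (M6)
bar 4: v0=D4 v1=B4 (M6)
bar 5: v0=E4 v1=G4 (m3)
bar 6: v0=E4 v1=C5 (m6)
bar 7: v0=D4 v1=A4 (P5)
bar 8: v0=B3 v1=F4 (TT)
bar 9: v0=A3 v1=A4 (P8)
  R4 @ bar8.0: B3/F4 TT untreated
  R8 @ bar8.0: penult TT not 3rd/6th

No (2 violations)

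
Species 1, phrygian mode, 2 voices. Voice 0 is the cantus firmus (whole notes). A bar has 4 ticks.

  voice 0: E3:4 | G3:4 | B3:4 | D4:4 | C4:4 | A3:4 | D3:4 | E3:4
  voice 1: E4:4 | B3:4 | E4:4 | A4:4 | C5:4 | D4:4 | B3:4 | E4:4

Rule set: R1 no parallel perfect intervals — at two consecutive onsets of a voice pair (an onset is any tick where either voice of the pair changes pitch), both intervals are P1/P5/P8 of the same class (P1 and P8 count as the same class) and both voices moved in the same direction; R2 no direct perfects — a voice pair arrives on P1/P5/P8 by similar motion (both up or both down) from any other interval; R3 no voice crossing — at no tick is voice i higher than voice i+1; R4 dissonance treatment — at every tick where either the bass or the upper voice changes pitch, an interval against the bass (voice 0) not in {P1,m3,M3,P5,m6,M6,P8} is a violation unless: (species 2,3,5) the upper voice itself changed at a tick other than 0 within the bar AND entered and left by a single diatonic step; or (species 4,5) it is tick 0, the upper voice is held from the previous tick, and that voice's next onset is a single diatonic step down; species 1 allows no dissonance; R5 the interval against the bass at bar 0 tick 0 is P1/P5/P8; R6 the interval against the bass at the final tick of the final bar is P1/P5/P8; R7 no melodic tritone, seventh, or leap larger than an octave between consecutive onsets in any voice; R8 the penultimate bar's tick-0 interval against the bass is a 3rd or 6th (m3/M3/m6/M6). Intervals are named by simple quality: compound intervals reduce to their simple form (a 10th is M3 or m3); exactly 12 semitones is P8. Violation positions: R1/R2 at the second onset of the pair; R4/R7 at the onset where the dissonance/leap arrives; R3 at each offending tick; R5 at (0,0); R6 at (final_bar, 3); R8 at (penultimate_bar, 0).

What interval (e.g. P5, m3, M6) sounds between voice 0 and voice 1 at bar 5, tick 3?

voice 0=A3 voice 1=D4 -> P4

P4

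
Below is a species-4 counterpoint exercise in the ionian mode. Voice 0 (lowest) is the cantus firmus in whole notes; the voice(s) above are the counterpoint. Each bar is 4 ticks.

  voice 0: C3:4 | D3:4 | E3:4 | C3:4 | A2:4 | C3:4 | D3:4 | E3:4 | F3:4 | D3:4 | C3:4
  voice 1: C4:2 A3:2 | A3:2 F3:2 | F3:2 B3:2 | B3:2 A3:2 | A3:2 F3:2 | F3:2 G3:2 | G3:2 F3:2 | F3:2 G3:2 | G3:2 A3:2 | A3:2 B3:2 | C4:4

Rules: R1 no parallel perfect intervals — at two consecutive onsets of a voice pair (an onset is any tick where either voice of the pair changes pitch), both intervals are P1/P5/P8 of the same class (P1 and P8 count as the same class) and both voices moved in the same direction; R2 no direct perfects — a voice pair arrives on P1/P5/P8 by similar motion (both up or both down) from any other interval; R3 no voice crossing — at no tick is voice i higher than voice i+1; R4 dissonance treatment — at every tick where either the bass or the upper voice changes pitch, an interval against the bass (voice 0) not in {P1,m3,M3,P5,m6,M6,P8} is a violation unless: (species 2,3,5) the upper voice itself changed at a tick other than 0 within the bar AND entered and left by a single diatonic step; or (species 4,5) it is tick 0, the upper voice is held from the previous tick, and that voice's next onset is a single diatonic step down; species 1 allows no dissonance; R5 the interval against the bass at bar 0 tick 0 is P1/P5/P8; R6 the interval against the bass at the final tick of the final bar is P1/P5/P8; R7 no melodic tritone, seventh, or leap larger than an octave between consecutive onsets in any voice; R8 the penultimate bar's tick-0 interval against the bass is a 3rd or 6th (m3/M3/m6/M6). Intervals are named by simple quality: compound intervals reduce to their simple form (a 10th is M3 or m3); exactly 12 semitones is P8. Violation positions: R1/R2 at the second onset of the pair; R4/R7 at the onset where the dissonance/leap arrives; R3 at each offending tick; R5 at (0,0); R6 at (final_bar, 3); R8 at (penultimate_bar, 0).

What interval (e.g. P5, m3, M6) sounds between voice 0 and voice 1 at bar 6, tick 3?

voice 0=D3 voice 1=F3 -> m3

m3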